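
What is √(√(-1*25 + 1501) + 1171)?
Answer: √(1171 + 6*√41) ≈ 34.777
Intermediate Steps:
√(√(-1*25 + 1501) + 1171) = √(√(-25 + 1501) + 1171) = √(√1476 + 1171) = √(6*√41 + 1171) = √(1171 + 6*√41)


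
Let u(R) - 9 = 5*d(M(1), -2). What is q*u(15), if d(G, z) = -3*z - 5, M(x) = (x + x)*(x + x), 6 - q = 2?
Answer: 56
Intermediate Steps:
q = 4 (q = 6 - 1*2 = 6 - 2 = 4)
M(x) = 4*x**2 (M(x) = (2*x)*(2*x) = 4*x**2)
d(G, z) = -5 - 3*z
u(R) = 14 (u(R) = 9 + 5*(-5 - 3*(-2)) = 9 + 5*(-5 + 6) = 9 + 5*1 = 9 + 5 = 14)
q*u(15) = 4*14 = 56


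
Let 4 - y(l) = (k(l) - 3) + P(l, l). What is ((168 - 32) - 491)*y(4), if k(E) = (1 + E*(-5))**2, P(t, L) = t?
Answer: 127090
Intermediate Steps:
k(E) = (1 - 5*E)**2
y(l) = 7 - l - (-1 + 5*l)**2 (y(l) = 4 - (((-1 + 5*l)**2 - 3) + l) = 4 - ((-3 + (-1 + 5*l)**2) + l) = 4 - (-3 + l + (-1 + 5*l)**2) = 4 + (3 - l - (-1 + 5*l)**2) = 7 - l - (-1 + 5*l)**2)
((168 - 32) - 491)*y(4) = ((168 - 32) - 491)*(7 - 1*4 - (-1 + 5*4)**2) = (136 - 491)*(7 - 4 - (-1 + 20)**2) = -355*(7 - 4 - 1*19**2) = -355*(7 - 4 - 1*361) = -355*(7 - 4 - 361) = -355*(-358) = 127090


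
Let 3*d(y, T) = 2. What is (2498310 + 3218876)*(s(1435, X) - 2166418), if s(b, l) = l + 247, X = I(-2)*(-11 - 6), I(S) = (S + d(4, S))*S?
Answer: -37153985081714/3 ≈ -1.2385e+13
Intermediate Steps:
d(y, T) = ⅔ (d(y, T) = (⅓)*2 = ⅔)
I(S) = S*(⅔ + S) (I(S) = (S + ⅔)*S = (⅔ + S)*S = S*(⅔ + S))
X = -136/3 (X = ((⅓)*(-2)*(2 + 3*(-2)))*(-11 - 6) = ((⅓)*(-2)*(2 - 6))*(-17) = ((⅓)*(-2)*(-4))*(-17) = (8/3)*(-17) = -136/3 ≈ -45.333)
s(b, l) = 247 + l
(2498310 + 3218876)*(s(1435, X) - 2166418) = (2498310 + 3218876)*((247 - 136/3) - 2166418) = 5717186*(605/3 - 2166418) = 5717186*(-6498649/3) = -37153985081714/3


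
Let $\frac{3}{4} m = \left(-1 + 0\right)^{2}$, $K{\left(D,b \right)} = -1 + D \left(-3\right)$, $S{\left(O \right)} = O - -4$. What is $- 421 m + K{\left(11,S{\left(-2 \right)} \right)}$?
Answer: $- \frac{1786}{3} \approx -595.33$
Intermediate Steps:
$S{\left(O \right)} = 4 + O$ ($S{\left(O \right)} = O + 4 = 4 + O$)
$K{\left(D,b \right)} = -1 - 3 D$
$m = \frac{4}{3}$ ($m = \frac{4 \left(-1 + 0\right)^{2}}{3} = \frac{4 \left(-1\right)^{2}}{3} = \frac{4}{3} \cdot 1 = \frac{4}{3} \approx 1.3333$)
$- 421 m + K{\left(11,S{\left(-2 \right)} \right)} = \left(-421\right) \frac{4}{3} - 34 = - \frac{1684}{3} - 34 = - \frac{1786}{3}$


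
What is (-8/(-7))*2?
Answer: 16/7 ≈ 2.2857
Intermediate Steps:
(-8/(-7))*2 = -1/7*(-8)*2 = (8/7)*2 = 16/7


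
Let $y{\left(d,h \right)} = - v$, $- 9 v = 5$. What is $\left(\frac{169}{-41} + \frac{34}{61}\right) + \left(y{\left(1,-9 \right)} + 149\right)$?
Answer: $\frac{3286111}{22509} \approx 145.99$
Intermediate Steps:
$v = - \frac{5}{9}$ ($v = \left(- \frac{1}{9}\right) 5 = - \frac{5}{9} \approx -0.55556$)
$y{\left(d,h \right)} = \frac{5}{9}$ ($y{\left(d,h \right)} = \left(-1\right) \left(- \frac{5}{9}\right) = \frac{5}{9}$)
$\left(\frac{169}{-41} + \frac{34}{61}\right) + \left(y{\left(1,-9 \right)} + 149\right) = \left(\frac{169}{-41} + \frac{34}{61}\right) + \left(\frac{5}{9} + 149\right) = \left(169 \left(- \frac{1}{41}\right) + 34 \cdot \frac{1}{61}\right) + \frac{1346}{9} = \left(- \frac{169}{41} + \frac{34}{61}\right) + \frac{1346}{9} = - \frac{8915}{2501} + \frac{1346}{9} = \frac{3286111}{22509}$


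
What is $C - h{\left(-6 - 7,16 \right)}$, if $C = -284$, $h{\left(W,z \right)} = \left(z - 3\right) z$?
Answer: $-492$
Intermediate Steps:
$h{\left(W,z \right)} = z \left(-3 + z\right)$ ($h{\left(W,z \right)} = \left(-3 + z\right) z = z \left(-3 + z\right)$)
$C - h{\left(-6 - 7,16 \right)} = -284 - 16 \left(-3 + 16\right) = -284 - 16 \cdot 13 = -284 - 208 = -492$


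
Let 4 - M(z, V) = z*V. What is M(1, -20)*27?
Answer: 648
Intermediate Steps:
M(z, V) = 4 - V*z (M(z, V) = 4 - z*V = 4 - V*z)
M(1, -20)*27 = (4 - 1*(-20)*1)*27 = (4 + 20)*27 = 24*27 = 648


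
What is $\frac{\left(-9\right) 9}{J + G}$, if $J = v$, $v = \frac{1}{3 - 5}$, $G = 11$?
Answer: $- \frac{54}{7} \approx -7.7143$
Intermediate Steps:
$v = - \frac{1}{2}$ ($v = \frac{1}{-2} = - \frac{1}{2} \approx -0.5$)
$J = - \frac{1}{2} \approx -0.5$
$\frac{\left(-9\right) 9}{J + G} = \frac{\left(-9\right) 9}{- \frac{1}{2} + 11} = - \frac{81}{\frac{21}{2}} = \left(-81\right) \frac{2}{21} = - \frac{54}{7}$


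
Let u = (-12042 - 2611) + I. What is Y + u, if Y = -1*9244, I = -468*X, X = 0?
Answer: -23897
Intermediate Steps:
I = 0 (I = -468*0 = 0)
Y = -9244
u = -14653 (u = (-12042 - 2611) + 0 = -14653 + 0 = -14653)
Y + u = -9244 - 14653 = -23897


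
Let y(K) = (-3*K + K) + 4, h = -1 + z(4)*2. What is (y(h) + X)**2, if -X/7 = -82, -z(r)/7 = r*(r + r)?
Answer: 2178576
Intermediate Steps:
z(r) = -14*r**2 (z(r) = -7*r*(r + r) = -7*r*2*r = -14*r**2)
X = 574 (X = -7*(-82) = 574)
h = -449 (h = -1 - 14*4**2*2 = -1 - 14*16*2 = -1 - 224*2 = -1 - 448 = -449)
y(K) = 4 - 2*K (y(K) = -2*K + 4 = 4 - 2*K)
(y(h) + X)**2 = ((4 - 2*(-449)) + 574)**2 = ((4 + 898) + 574)**2 = (902 + 574)**2 = 1476**2 = 2178576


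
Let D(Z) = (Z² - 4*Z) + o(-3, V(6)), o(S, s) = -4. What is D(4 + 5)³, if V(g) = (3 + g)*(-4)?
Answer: 68921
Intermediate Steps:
V(g) = -12 - 4*g
D(Z) = -4 + Z² - 4*Z (D(Z) = (Z² - 4*Z) - 4 = -4 + Z² - 4*Z)
D(4 + 5)³ = (-4 + (4 + 5)² - 4*(4 + 5))³ = (-4 + 9² - 4*9)³ = (-4 + 81 - 36)³ = 41³ = 68921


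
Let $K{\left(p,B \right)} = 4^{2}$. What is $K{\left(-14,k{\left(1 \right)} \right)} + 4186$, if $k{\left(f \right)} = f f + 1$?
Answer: $4202$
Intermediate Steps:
$k{\left(f \right)} = 1 + f^{2}$ ($k{\left(f \right)} = f^{2} + 1 = 1 + f^{2}$)
$K{\left(p,B \right)} = 16$
$K{\left(-14,k{\left(1 \right)} \right)} + 4186 = 16 + 4186 = 4202$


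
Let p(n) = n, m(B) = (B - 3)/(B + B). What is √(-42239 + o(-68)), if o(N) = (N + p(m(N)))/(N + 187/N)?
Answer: I*√3910520136182/9622 ≈ 205.52*I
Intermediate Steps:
m(B) = (-3 + B)/(2*B) (m(B) = (-3 + B)/((2*B)) = (-3 + B)*(1/(2*B)) = (-3 + B)/(2*B))
o(N) = (N + (-3 + N)/(2*N))/(N + 187/N)
√(-42239 + o(-68)) = √(-42239 + (-3 - 68 + 2*(-68)²)/(2*(187 + (-68)²))) = √(-42239 + (-3 - 68 + 2*4624)/(2*(187 + 4624))) = √(-42239 + (½)*(-3 - 68 + 9248)/4811) = √(-42239 + (½)*(1/4811)*9177) = √(-42239 + 9177/9622) = √(-406414481/9622) = I*√3910520136182/9622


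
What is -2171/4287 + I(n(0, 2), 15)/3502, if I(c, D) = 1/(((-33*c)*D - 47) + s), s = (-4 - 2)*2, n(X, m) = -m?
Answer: -7078241615/13977171894 ≈ -0.50641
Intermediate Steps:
s = -12 (s = -6*2 = -12)
I(c, D) = 1/(-59 - 33*D*c) (I(c, D) = 1/(((-33*c)*D - 47) - 12) = 1/((-33*D*c - 47) - 12) = 1/((-47 - 33*D*c) - 12) = 1/(-59 - 33*D*c))
-2171/4287 + I(n(0, 2), 15)/3502 = -2171/4287 - 1/(59 + 33*15*(-1*2))/3502 = -2171*1/4287 - 1/(59 + 33*15*(-2))*(1/3502) = -2171/4287 - 1/(59 - 990)*(1/3502) = -2171/4287 - 1/(-931)*(1/3502) = -2171/4287 - 1*(-1/931)*(1/3502) = -2171/4287 + (1/931)*(1/3502) = -2171/4287 + 1/3260362 = -7078241615/13977171894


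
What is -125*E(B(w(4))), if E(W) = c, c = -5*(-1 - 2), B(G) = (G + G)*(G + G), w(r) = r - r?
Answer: -1875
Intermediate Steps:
w(r) = 0
B(G) = 4*G**2 (B(G) = (2*G)*(2*G) = 4*G**2)
c = 15 (c = -5*(-3) = 15)
E(W) = 15
-125*E(B(w(4))) = -125*15 = -1875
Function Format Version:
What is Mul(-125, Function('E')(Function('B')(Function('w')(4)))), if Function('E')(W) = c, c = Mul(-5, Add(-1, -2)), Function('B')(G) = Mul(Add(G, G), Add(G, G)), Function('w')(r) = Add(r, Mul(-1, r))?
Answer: -1875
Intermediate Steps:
Function('w')(r) = 0
Function('B')(G) = Mul(4, Pow(G, 2)) (Function('B')(G) = Mul(Mul(2, G), Mul(2, G)) = Mul(4, Pow(G, 2)))
c = 15 (c = Mul(-5, -3) = 15)
Function('E')(W) = 15
Mul(-125, Function('E')(Function('B')(Function('w')(4)))) = Mul(-125, 15) = -1875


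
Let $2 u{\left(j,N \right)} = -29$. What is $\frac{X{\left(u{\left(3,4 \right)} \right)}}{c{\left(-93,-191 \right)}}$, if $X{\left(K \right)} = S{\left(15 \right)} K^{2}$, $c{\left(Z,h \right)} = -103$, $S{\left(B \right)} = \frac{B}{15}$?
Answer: $- \frac{841}{412} \approx -2.0413$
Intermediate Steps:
$S{\left(B \right)} = \frac{B}{15}$ ($S{\left(B \right)} = B \frac{1}{15} = \frac{B}{15}$)
$u{\left(j,N \right)} = - \frac{29}{2}$ ($u{\left(j,N \right)} = \frac{1}{2} \left(-29\right) = - \frac{29}{2}$)
$X{\left(K \right)} = K^{2}$ ($X{\left(K \right)} = \frac{1}{15} \cdot 15 K^{2} = 1 K^{2} = K^{2}$)
$\frac{X{\left(u{\left(3,4 \right)} \right)}}{c{\left(-93,-191 \right)}} = \frac{\left(- \frac{29}{2}\right)^{2}}{-103} = \frac{841}{4} \left(- \frac{1}{103}\right) = - \frac{841}{412}$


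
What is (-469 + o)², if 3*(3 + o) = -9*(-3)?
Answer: 214369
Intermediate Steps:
o = 6 (o = -3 + (-9*(-3))/3 = -3 + (⅓)*27 = -3 + 9 = 6)
(-469 + o)² = (-469 + 6)² = (-463)² = 214369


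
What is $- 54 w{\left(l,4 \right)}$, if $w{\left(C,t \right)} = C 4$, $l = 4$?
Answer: $-864$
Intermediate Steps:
$w{\left(C,t \right)} = 4 C$
$- 54 w{\left(l,4 \right)} = - 54 \cdot 4 \cdot 4 = \left(-54\right) 16 = -864$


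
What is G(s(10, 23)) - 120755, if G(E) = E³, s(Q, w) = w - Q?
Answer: -118558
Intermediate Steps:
G(s(10, 23)) - 120755 = (23 - 1*10)³ - 120755 = (23 - 10)³ - 120755 = 13³ - 120755 = 2197 - 120755 = -118558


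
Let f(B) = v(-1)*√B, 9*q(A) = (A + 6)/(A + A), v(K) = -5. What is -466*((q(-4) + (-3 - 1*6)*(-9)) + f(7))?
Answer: -679195/18 + 2330*√7 ≈ -31568.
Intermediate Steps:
q(A) = (6 + A)/(18*A) (q(A) = ((A + 6)/(A + A))/9 = ((6 + A)/((2*A)))/9 = ((6 + A)*(1/(2*A)))/9 = ((6 + A)/(2*A))/9 = (6 + A)/(18*A))
f(B) = -5*√B
-466*((q(-4) + (-3 - 1*6)*(-9)) + f(7)) = -466*(((1/18)*(6 - 4)/(-4) + (-3 - 1*6)*(-9)) - 5*√7) = -466*(((1/18)*(-¼)*2 + (-3 - 6)*(-9)) - 5*√7) = -466*((-1/36 - 9*(-9)) - 5*√7) = -466*((-1/36 + 81) - 5*√7) = -466*(2915/36 - 5*√7) = -679195/18 + 2330*√7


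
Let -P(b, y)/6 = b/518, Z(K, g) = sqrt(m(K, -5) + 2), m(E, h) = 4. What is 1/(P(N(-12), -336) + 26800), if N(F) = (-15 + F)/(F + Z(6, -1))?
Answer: 82697372884/2216287344344587 + 6993*sqrt(6)/2216287344344587 ≈ 3.7313e-5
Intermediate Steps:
Z(K, g) = sqrt(6) (Z(K, g) = sqrt(4 + 2) = sqrt(6))
N(F) = (-15 + F)/(F + sqrt(6))
P(b, y) = -3*b/259 (P(b, y) = -6*b/518 = -3*b/259)
1/(P(N(-12), -336) + 26800) = 1/(-3*(-15 - 12)/(259*(-12 + sqrt(6))) + 26800) = 1/(-3*(-27)/(259*(-12 + sqrt(6))) + 26800) = 1/(-(-81)/(259*(-12 + sqrt(6))) + 26800) = 1/(81/(259*(-12 + sqrt(6))) + 26800) = 1/(26800 + 81/(259*(-12 + sqrt(6))))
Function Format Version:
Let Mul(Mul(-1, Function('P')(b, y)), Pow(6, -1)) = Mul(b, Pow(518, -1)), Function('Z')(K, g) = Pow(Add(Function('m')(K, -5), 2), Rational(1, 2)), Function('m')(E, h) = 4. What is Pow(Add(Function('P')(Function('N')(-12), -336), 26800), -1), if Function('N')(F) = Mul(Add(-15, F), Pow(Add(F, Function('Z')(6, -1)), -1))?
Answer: Add(Rational(82697372884, 2216287344344587), Mul(Rational(6993, 2216287344344587), Pow(6, Rational(1, 2)))) ≈ 3.7313e-5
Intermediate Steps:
Function('Z')(K, g) = Pow(6, Rational(1, 2)) (Function('Z')(K, g) = Pow(Add(4, 2), Rational(1, 2)) = Pow(6, Rational(1, 2)))
Function('N')(F) = Mul(Pow(Add(F, Pow(6, Rational(1, 2))), -1), Add(-15, F)) (Function('N')(F) = Mul(Add(-15, F), Pow(Add(F, Pow(6, Rational(1, 2))), -1)) = Mul(Pow(Add(F, Pow(6, Rational(1, 2))), -1), Add(-15, F)))
Function('P')(b, y) = Mul(Rational(-3, 259), b) (Function('P')(b, y) = Mul(-6, Mul(b, Pow(518, -1))) = Mul(-6, Mul(b, Rational(1, 518))) = Mul(-6, Mul(Rational(1, 518), b)) = Mul(Rational(-3, 259), b))
Pow(Add(Function('P')(Function('N')(-12), -336), 26800), -1) = Pow(Add(Mul(Rational(-3, 259), Mul(Pow(Add(-12, Pow(6, Rational(1, 2))), -1), Add(-15, -12))), 26800), -1) = Pow(Add(Mul(Rational(-3, 259), Mul(Pow(Add(-12, Pow(6, Rational(1, 2))), -1), -27)), 26800), -1) = Pow(Add(Mul(Rational(-3, 259), Mul(-27, Pow(Add(-12, Pow(6, Rational(1, 2))), -1))), 26800), -1) = Pow(Add(Mul(Rational(81, 259), Pow(Add(-12, Pow(6, Rational(1, 2))), -1)), 26800), -1) = Pow(Add(26800, Mul(Rational(81, 259), Pow(Add(-12, Pow(6, Rational(1, 2))), -1))), -1)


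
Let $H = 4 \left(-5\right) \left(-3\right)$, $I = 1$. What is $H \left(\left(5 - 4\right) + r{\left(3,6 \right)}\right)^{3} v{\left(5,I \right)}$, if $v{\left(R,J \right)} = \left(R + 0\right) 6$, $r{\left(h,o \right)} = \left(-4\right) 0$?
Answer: $1800$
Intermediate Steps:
$r{\left(h,o \right)} = 0$
$v{\left(R,J \right)} = 6 R$ ($v{\left(R,J \right)} = R 6 = 6 R$)
$H = 60$ ($H = \left(-20\right) \left(-3\right) = 60$)
$H \left(\left(5 - 4\right) + r{\left(3,6 \right)}\right)^{3} v{\left(5,I \right)} = 60 \left(\left(5 - 4\right) + 0\right)^{3} \cdot 6 \cdot 5 = 60 \left(1 + 0\right)^{3} \cdot 30 = 60 \cdot 1^{3} \cdot 30 = 60 \cdot 1 \cdot 30 = 60 \cdot 30 = 1800$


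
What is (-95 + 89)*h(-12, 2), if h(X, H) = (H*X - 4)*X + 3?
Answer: -2034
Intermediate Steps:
h(X, H) = 3 + X*(-4 + H*X) (h(X, H) = (-4 + H*X)*X + 3 = X*(-4 + H*X) + 3 = 3 + X*(-4 + H*X))
(-95 + 89)*h(-12, 2) = (-95 + 89)*(3 - 4*(-12) + 2*(-12)²) = -6*(3 + 48 + 2*144) = -6*(3 + 48 + 288) = -6*339 = -2034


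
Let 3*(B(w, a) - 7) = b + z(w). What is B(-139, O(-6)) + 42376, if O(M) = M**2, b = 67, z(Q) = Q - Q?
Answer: 127216/3 ≈ 42405.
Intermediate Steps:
z(Q) = 0
B(w, a) = 88/3 (B(w, a) = 7 + (67 + 0)/3 = 7 + (1/3)*67 = 7 + 67/3 = 88/3)
B(-139, O(-6)) + 42376 = 88/3 + 42376 = 127216/3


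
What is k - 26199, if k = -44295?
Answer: -70494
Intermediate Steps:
k - 26199 = -44295 - 26199 = -70494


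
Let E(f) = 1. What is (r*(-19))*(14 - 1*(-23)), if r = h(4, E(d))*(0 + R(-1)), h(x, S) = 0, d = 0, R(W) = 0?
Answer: 0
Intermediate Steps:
r = 0 (r = 0*(0 + 0) = 0*0 = 0)
(r*(-19))*(14 - 1*(-23)) = (0*(-19))*(14 - 1*(-23)) = 0*(14 + 23) = 0*37 = 0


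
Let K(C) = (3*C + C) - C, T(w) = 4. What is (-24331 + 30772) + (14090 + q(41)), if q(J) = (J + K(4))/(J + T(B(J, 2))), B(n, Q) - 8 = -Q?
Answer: 923948/45 ≈ 20532.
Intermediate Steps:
B(n, Q) = 8 - Q
K(C) = 3*C (K(C) = 4*C - C = 3*C)
q(J) = (12 + J)/(4 + J) (q(J) = (J + 3*4)/(J + 4) = (J + 12)/(4 + J) = (12 + J)/(4 + J))
(-24331 + 30772) + (14090 + q(41)) = (-24331 + 30772) + (14090 + (12 + 41)/(4 + 41)) = 6441 + (14090 + 53/45) = 6441 + 634103/45 = 923948/45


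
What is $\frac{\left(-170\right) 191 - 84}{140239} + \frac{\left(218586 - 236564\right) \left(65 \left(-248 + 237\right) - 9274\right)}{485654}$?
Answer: $\frac{12584312027761}{34053815653} \approx 369.54$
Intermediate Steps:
$\frac{\left(-170\right) 191 - 84}{140239} + \frac{\left(218586 - 236564\right) \left(65 \left(-248 + 237\right) - 9274\right)}{485654} = \left(-32470 - 84\right) \frac{1}{140239} + - 17978 \left(65 \left(-11\right) - 9274\right) \frac{1}{485654} = \left(-32554\right) \frac{1}{140239} + - 17978 \left(-715 - 9274\right) \frac{1}{485654} = - \frac{32554}{140239} + \left(-17978\right) \left(-9989\right) \frac{1}{485654} = - \frac{32554}{140239} + 179582242 \cdot \frac{1}{485654} = - \frac{32554}{140239} + \frac{89791121}{242827} = \frac{12584312027761}{34053815653}$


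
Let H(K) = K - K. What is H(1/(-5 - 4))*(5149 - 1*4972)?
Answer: 0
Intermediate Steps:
H(K) = 0
H(1/(-5 - 4))*(5149 - 1*4972) = 0*(5149 - 1*4972) = 0*(5149 - 4972) = 0*177 = 0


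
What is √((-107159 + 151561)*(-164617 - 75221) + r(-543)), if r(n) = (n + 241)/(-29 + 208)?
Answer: I*√341213800847974/179 ≈ 1.032e+5*I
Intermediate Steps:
r(n) = 241/179 + n/179 (r(n) = (241 + n)/179 = (241 + n)*(1/179) = 241/179 + n/179)
√((-107159 + 151561)*(-164617 - 75221) + r(-543)) = √((-107159 + 151561)*(-164617 - 75221) + (241/179 + (1/179)*(-543))) = √(44402*(-239838) + (241/179 - 543/179)) = √(-10649286876 - 302/179) = √(-1906222351106/179) = I*√341213800847974/179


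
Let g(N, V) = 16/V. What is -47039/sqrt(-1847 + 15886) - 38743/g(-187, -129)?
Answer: 4997847/16 - 47039*sqrt(14039)/14039 ≈ 3.1197e+5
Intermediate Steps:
-47039/sqrt(-1847 + 15886) - 38743/g(-187, -129) = -47039/sqrt(-1847 + 15886) - 38743/(16/(-129)) = -47039*sqrt(14039)/14039 - 38743/(16*(-1/129)) = -47039*sqrt(14039)/14039 - 38743/(-16/129) = -47039*sqrt(14039)/14039 - 38743*(-129/16) = -47039*sqrt(14039)/14039 + 4997847/16 = 4997847/16 - 47039*sqrt(14039)/14039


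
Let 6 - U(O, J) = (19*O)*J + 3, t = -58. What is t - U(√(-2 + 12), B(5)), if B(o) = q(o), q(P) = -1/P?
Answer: -61 - 19*√10/5 ≈ -73.017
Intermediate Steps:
B(o) = -1/o
U(O, J) = 3 - 19*J*O (U(O, J) = 6 - ((19*O)*J + 3) = 6 - (19*J*O + 3) = 6 - (3 + 19*J*O) = 6 + (-3 - 19*J*O) = 3 - 19*J*O)
t - U(√(-2 + 12), B(5)) = -58 - (3 - 19*(-1/5)*√(-2 + 12)) = -58 - (3 - 19*(-1*⅕)*√10) = -58 - (3 - 19*(-⅕)*√10) = -58 - (3 + 19*√10/5) = -58 + (-3 - 19*√10/5) = -61 - 19*√10/5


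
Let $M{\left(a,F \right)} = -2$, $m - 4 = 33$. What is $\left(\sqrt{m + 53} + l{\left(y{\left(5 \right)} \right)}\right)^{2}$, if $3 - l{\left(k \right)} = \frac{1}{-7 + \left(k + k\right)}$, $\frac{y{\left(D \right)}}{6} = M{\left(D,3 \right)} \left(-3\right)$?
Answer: $\frac{417886}{4225} + \frac{1164 \sqrt{10}}{65} \approx 155.54$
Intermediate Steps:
$m = 37$ ($m = 4 + 33 = 37$)
$y{\left(D \right)} = 36$ ($y{\left(D \right)} = 6 \left(\left(-2\right) \left(-3\right)\right) = 6 \cdot 6 = 36$)
$l{\left(k \right)} = 3 - \frac{1}{-7 + 2 k}$ ($l{\left(k \right)} = 3 - \frac{1}{-7 + \left(k + k\right)} = 3 - \frac{1}{-7 + 2 k}$)
$\left(\sqrt{m + 53} + l{\left(y{\left(5 \right)} \right)}\right)^{2} = \left(\sqrt{37 + 53} + \frac{2 \left(-11 + 3 \cdot 36\right)}{-7 + 2 \cdot 36}\right)^{2} = \left(\sqrt{90} + \frac{2 \left(-11 + 108\right)}{-7 + 72}\right)^{2} = \left(3 \sqrt{10} + 2 \cdot \frac{1}{65} \cdot 97\right)^{2} = \left(3 \sqrt{10} + \frac{194}{65}\right)^{2} = \left(\frac{194}{65} + 3 \sqrt{10}\right)^{2}$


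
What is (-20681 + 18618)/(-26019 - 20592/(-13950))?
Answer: 1598825/20163581 ≈ 0.079293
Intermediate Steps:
(-20681 + 18618)/(-26019 - 20592/(-13950)) = -2063/(-26019 - 20592*(-1/13950)) = -2063/(-26019 + 1144/775) = -2063/(-20163581/775) = -2063*(-775/20163581) = 1598825/20163581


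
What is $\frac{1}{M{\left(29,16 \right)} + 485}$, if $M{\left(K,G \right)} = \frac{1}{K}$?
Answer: $\frac{29}{14066} \approx 0.0020617$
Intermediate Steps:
$\frac{1}{M{\left(29,16 \right)} + 485} = \frac{1}{\frac{1}{29} + 485} = \frac{1}{\frac{14066}{29}} = \frac{29}{14066}$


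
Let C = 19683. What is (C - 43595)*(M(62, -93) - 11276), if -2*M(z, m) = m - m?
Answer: 269631712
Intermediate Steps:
M(z, m) = 0 (M(z, m) = -(m - m)/2 = -½*0 = 0)
(C - 43595)*(M(62, -93) - 11276) = (19683 - 43595)*(0 - 11276) = -23912*(-11276) = 269631712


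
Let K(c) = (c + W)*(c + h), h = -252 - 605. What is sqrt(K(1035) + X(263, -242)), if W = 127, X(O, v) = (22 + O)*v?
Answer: sqrt(137866) ≈ 371.30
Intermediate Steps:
X(O, v) = v*(22 + O)
h = -857
K(c) = (-857 + c)*(127 + c) (K(c) = (c + 127)*(c - 857) = (127 + c)*(-857 + c) = (-857 + c)*(127 + c))
sqrt(K(1035) + X(263, -242)) = sqrt((-108839 + 1035**2 - 730*1035) - 242*(22 + 263)) = sqrt((-108839 + 1071225 - 755550) - 242*285) = sqrt(206836 - 68970) = sqrt(137866)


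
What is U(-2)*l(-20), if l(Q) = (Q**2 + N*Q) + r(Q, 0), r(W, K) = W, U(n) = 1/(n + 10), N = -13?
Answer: 80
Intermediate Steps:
U(n) = 1/(10 + n)
l(Q) = Q**2 - 12*Q (l(Q) = (Q**2 - 13*Q) + Q = Q**2 - 12*Q)
U(-2)*l(-20) = (-20*(-12 - 20))/(10 - 2) = (-20*(-32))/8 = (1/8)*640 = 80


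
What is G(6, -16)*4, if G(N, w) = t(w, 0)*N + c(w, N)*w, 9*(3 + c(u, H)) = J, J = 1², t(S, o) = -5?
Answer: 584/9 ≈ 64.889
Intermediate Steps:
J = 1
c(u, H) = -26/9 (c(u, H) = -3 + (⅑)*1 = -3 + ⅑ = -26/9)
G(N, w) = -5*N - 26*w/9
G(6, -16)*4 = (-5*6 - 26/9*(-16))*4 = (-30 + 416/9)*4 = (146/9)*4 = 584/9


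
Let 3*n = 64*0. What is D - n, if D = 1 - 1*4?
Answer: -3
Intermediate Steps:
n = 0 (n = (64*0)/3 = (⅓)*0 = 0)
D = -3 (D = 1 - 4 = -3)
D - n = -3 - 1*0 = -3 + 0 = -3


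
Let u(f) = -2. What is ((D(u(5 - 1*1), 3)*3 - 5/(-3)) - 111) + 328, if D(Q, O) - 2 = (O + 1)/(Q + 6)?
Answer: 683/3 ≈ 227.67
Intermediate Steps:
D(Q, O) = 2 + (1 + O)/(6 + Q) (D(Q, O) = 2 + (O + 1)/(Q + 6) = 2 + (1 + O)/(6 + Q))
((D(u(5 - 1*1), 3)*3 - 5/(-3)) - 111) + 328 = ((((13 + 3 + 2*(-2))/(6 - 2))*3 - 5/(-3)) - 111) + 328 = ((((13 + 3 - 4)/4)*3 - 5*(-⅓)) - 111) + 328 = ((((¼)*12)*3 + 5/3) - 111) + 328 = ((3*3 + 5/3) - 111) + 328 = ((9 + 5/3) - 111) + 328 = (32/3 - 111) + 328 = -301/3 + 328 = 683/3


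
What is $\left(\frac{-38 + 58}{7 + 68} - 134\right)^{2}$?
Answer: $\frac{4024036}{225} \approx 17885.0$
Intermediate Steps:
$\left(\frac{-38 + 58}{7 + 68} - 134\right)^{2} = \left(\frac{20}{75} - 134\right)^{2} = \left(20 \cdot \frac{1}{75} - 134\right)^{2} = \left(\frac{4}{15} - 134\right)^{2} = \left(- \frac{2006}{15}\right)^{2} = \frac{4024036}{225}$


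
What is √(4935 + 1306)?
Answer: 79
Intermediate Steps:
√(4935 + 1306) = √6241 = 79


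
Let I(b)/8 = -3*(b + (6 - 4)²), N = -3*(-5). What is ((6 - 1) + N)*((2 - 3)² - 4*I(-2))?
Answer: 3860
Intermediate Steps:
N = 15
I(b) = -96 - 24*b (I(b) = 8*(-3*(b + (6 - 4)²)) = 8*(-3*(b + 2²)) = 8*(-3*(b + 4)) = 8*(-3*(4 + b)) = 8*(-12 - 3*b) = -96 - 24*b)
((6 - 1) + N)*((2 - 3)² - 4*I(-2)) = ((6 - 1) + 15)*((2 - 3)² - 4*(-96 - 24*(-2))) = (5 + 15)*((-1)² - 4*(-96 + 48)) = 20*(1 - 4*(-48)) = 20*(1 + 192) = 20*193 = 3860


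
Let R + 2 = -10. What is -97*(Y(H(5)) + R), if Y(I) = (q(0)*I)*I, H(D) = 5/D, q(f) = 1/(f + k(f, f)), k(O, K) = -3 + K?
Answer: 3589/3 ≈ 1196.3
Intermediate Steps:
q(f) = 1/(-3 + 2*f) (q(f) = 1/(f + (-3 + f)) = 1/(-3 + 2*f))
Y(I) = -I**2/3 (Y(I) = (I/(-3 + 2*0))*I = (I/(-3 + 0))*I = (I/(-3))*I = (-I/3)*I = -I**2/3)
R = -12 (R = -2 - 10 = -12)
-97*(Y(H(5)) + R) = -97*(-1**2/3 - 12) = -97*(-1/3*1**2 - 12) = -97*(-1/3*1 - 12) = -97*(-1/3 - 12) = -97*(-37/3) = 3589/3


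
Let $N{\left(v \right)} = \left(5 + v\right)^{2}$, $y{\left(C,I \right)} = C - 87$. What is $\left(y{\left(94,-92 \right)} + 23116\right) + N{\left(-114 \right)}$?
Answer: $35004$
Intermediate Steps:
$y{\left(C,I \right)} = -87 + C$ ($y{\left(C,I \right)} = C - 87 = -87 + C$)
$\left(y{\left(94,-92 \right)} + 23116\right) + N{\left(-114 \right)} = \left(\left(-87 + 94\right) + 23116\right) + \left(5 - 114\right)^{2} = \left(7 + 23116\right) + \left(-109\right)^{2} = 23123 + 11881 = 35004$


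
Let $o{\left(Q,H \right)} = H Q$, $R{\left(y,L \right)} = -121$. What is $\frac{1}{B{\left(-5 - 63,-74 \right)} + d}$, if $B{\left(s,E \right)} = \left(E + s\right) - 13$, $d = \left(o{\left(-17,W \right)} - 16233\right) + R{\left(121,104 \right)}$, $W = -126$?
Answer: $- \frac{1}{14367} \approx -6.9604 \cdot 10^{-5}$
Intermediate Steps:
$d = -14212$ ($d = \left(\left(-126\right) \left(-17\right) - 16233\right) - 121 = \left(2142 - 16233\right) - 121 = -14091 - 121 = -14212$)
$B{\left(s,E \right)} = -13 + E + s$
$\frac{1}{B{\left(-5 - 63,-74 \right)} + d} = \frac{1}{\left(-13 - 74 - 68\right) - 14212} = \frac{1}{-155 - 14212} = \frac{1}{-14367} = - \frac{1}{14367}$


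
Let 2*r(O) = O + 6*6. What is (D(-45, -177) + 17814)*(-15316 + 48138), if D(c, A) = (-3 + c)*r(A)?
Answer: 695760756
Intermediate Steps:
r(O) = 18 + O/2 (r(O) = (O + 6*6)/2 = (O + 36)/2 = (36 + O)/2 = 18 + O/2)
D(c, A) = (-3 + c)*(18 + A/2)
(D(-45, -177) + 17814)*(-15316 + 48138) = ((-3 - 45)*(36 - 177)/2 + 17814)*(-15316 + 48138) = ((½)*(-48)*(-141) + 17814)*32822 = (3384 + 17814)*32822 = 21198*32822 = 695760756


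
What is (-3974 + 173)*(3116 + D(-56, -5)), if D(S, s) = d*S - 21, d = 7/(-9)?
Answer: -35788949/3 ≈ -1.1930e+7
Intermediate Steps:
d = -7/9 (d = 7*(-⅑) = -7/9 ≈ -0.77778)
D(S, s) = -21 - 7*S/9 (D(S, s) = -7*S/9 - 21 = -21 - 7*S/9)
(-3974 + 173)*(3116 + D(-56, -5)) = (-3974 + 173)*(3116 + (-21 - 7/9*(-56))) = -3801*(3116 + (-21 + 392/9)) = -3801*(3116 + 203/9) = -3801*28247/9 = -35788949/3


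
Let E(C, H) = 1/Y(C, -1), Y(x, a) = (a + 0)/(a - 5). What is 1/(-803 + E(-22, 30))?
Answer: -1/797 ≈ -0.0012547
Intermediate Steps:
Y(x, a) = a/(-5 + a)
E(C, H) = 6 (E(C, H) = 1/(-1/(-5 - 1)) = 1/(-1/(-6)) = 1/(-1*(-⅙)) = 1/(⅙) = 6)
1/(-803 + E(-22, 30)) = 1/(-803 + 6) = 1/(-797) = -1/797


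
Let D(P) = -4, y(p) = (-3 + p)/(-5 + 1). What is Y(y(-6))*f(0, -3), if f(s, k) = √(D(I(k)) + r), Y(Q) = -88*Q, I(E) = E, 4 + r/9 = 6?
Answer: -198*√14 ≈ -740.85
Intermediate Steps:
r = 18 (r = -36 + 9*6 = -36 + 54 = 18)
y(p) = ¾ - p/4 (y(p) = (-3 + p)/(-4) = (-3 + p)*(-¼) = ¾ - p/4)
f(s, k) = √14 (f(s, k) = √(-4 + 18) = √14)
Y(y(-6))*f(0, -3) = (-88*(¾ - ¼*(-6)))*√14 = (-88*(¾ + 3/2))*√14 = (-88*9/4)*√14 = -198*√14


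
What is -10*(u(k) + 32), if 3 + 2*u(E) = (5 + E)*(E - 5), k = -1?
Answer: -185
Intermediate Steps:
u(E) = -3/2 + (-5 + E)*(5 + E)/2 (u(E) = -3/2 + ((5 + E)*(E - 5))/2 = -3/2 + ((5 + E)*(-5 + E))/2 = -3/2 + ((-5 + E)*(5 + E))/2 = -3/2 + (-5 + E)*(5 + E)/2)
-10*(u(k) + 32) = -10*((-14 + (½)*(-1)²) + 32) = -10*((-14 + (½)*1) + 32) = -10*((-14 + ½) + 32) = -10*(-27/2 + 32) = -10*37/2 = -185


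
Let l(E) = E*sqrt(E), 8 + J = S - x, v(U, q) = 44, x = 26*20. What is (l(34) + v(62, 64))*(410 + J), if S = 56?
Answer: -2728 - 2108*sqrt(34) ≈ -15020.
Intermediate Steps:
x = 520
J = -472 (J = -8 + (56 - 1*520) = -8 + (56 - 520) = -8 - 464 = -472)
l(E) = E**(3/2)
(l(34) + v(62, 64))*(410 + J) = (34**(3/2) + 44)*(410 - 472) = (34*sqrt(34) + 44)*(-62) = (44 + 34*sqrt(34))*(-62) = -2728 - 2108*sqrt(34)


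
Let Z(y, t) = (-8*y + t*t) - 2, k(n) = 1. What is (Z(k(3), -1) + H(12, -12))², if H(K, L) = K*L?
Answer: 23409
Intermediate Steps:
Z(y, t) = -2 + t² - 8*y (Z(y, t) = (-8*y + t²) - 2 = (t² - 8*y) - 2 = -2 + t² - 8*y)
(Z(k(3), -1) + H(12, -12))² = ((-2 + (-1)² - 8*1) + 12*(-12))² = ((-2 + 1 - 8) - 144)² = (-9 - 144)² = (-153)² = 23409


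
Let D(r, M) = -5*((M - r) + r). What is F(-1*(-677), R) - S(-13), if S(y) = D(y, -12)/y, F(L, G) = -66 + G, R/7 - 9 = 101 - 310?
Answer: -18998/13 ≈ -1461.4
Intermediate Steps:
R = -1400 (R = 63 + 7*(101 - 310) = 63 + 7*(-209) = 63 - 1463 = -1400)
D(r, M) = -5*M
S(y) = 60/y (S(y) = (-5*(-12))/y = 60/y)
F(-1*(-677), R) - S(-13) = (-66 - 1400) - 60/(-13) = -1466 - 60*(-1)/13 = -1466 - 1*(-60/13) = -1466 + 60/13 = -18998/13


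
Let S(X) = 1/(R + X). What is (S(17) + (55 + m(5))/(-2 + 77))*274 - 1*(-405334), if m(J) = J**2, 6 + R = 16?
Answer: 54760916/135 ≈ 4.0564e+5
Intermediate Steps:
R = 10 (R = -6 + 16 = 10)
S(X) = 1/(10 + X)
(S(17) + (55 + m(5))/(-2 + 77))*274 - 1*(-405334) = (1/(10 + 17) + (55 + 5**2)/(-2 + 77))*274 - 1*(-405334) = (1/27 + (55 + 25)/75)*274 + 405334 = (1/27 + 80*(1/75))*274 + 405334 = (1/27 + 16/15)*274 + 405334 = (149/135)*274 + 405334 = 40826/135 + 405334 = 54760916/135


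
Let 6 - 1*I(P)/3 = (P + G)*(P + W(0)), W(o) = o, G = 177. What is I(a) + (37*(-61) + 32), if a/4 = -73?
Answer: -102947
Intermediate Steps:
a = -292 (a = 4*(-73) = -292)
I(P) = 18 - 3*P*(177 + P) (I(P) = 18 - 3*(P + 177)*(P + 0) = 18 - 3*(177 + P)*P = 18 - 3*P*(177 + P))
I(a) + (37*(-61) + 32) = (18 - 531*(-292) - 3*(-292)²) + (37*(-61) + 32) = (18 + 155052 - 3*85264) + (-2257 + 32) = (18 + 155052 - 255792) - 2225 = -100722 - 2225 = -102947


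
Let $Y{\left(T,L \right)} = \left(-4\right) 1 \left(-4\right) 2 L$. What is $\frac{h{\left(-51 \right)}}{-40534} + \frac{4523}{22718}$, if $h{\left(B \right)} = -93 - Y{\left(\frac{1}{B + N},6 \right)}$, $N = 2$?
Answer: $\frac{47452478}{230212853} \approx 0.20612$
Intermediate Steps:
$Y{\left(T,L \right)} = 32 L$ ($Y{\left(T,L \right)} = \left(-4\right) \left(-4\right) 2 L = 16 \cdot 2 L = 32 L$)
$h{\left(B \right)} = -285$ ($h{\left(B \right)} = -93 - 32 \cdot 6 = -93 - 192 = -285$)
$\frac{h{\left(-51 \right)}}{-40534} + \frac{4523}{22718} = - \frac{285}{-40534} + \frac{4523}{22718} = \left(-285\right) \left(- \frac{1}{40534}\right) + 4523 \cdot \frac{1}{22718} = \frac{285}{40534} + \frac{4523}{22718} = \frac{47452478}{230212853}$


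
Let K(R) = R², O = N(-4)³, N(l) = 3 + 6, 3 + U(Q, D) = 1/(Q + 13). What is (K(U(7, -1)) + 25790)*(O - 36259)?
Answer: -36665115993/40 ≈ -9.1663e+8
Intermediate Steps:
U(Q, D) = -3 + 1/(13 + Q) (U(Q, D) = -3 + 1/(Q + 13) = -3 + 1/(13 + Q))
N(l) = 9
O = 729 (O = 9³ = 729)
(K(U(7, -1)) + 25790)*(O - 36259) = (((-38 - 3*7)/(13 + 7))² + 25790)*(729 - 36259) = (((-38 - 21)/20)² + 25790)*(-35530) = (((1/20)*(-59))² + 25790)*(-35530) = ((-59/20)² + 25790)*(-35530) = (3481/400 + 25790)*(-35530) = (10319481/400)*(-35530) = -36665115993/40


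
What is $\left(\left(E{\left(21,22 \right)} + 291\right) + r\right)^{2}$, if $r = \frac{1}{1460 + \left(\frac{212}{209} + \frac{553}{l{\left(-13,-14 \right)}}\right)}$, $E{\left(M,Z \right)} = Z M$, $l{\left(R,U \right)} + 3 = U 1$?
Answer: $\frac{14606040769670680576}{25759756215649} \approx 5.6701 \cdot 10^{5}$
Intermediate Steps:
$l{\left(R,U \right)} = -3 + U$ ($l{\left(R,U \right)} = -3 + U 1 = -3 + U$)
$E{\left(M,Z \right)} = M Z$
$r = \frac{3553}{5075407}$ ($r = \frac{1}{1460 + \left(\frac{212}{209} + \frac{553}{-3 - 14}\right)} = \frac{1}{1460 + \left(212 \cdot \frac{1}{209} + \frac{553}{-17}\right)} = \frac{1}{1460 + \left(\frac{212}{209} + 553 \left(- \frac{1}{17}\right)\right)} = \frac{1}{1460 + \left(\frac{212}{209} - \frac{553}{17}\right)} = \frac{1}{1460 - \frac{111973}{3553}} = \frac{1}{\frac{5075407}{3553}} = \frac{3553}{5075407} \approx 0.00070004$)
$\left(\left(E{\left(21,22 \right)} + 291\right) + r\right)^{2} = \left(\left(21 \cdot 22 + 291\right) + \frac{3553}{5075407}\right)^{2} = \left(\left(462 + 291\right) + \frac{3553}{5075407}\right)^{2} = \left(753 + \frac{3553}{5075407}\right)^{2} = \left(\frac{3821785024}{5075407}\right)^{2} = \frac{14606040769670680576}{25759756215649}$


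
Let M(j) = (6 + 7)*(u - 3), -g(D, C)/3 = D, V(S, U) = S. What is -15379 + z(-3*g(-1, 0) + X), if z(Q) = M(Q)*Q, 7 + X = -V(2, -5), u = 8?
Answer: -16549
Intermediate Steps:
g(D, C) = -3*D
X = -9 (X = -7 - 1*2 = -7 - 2 = -9)
M(j) = 65 (M(j) = (6 + 7)*(8 - 3) = 13*5 = 65)
z(Q) = 65*Q
-15379 + z(-3*g(-1, 0) + X) = -15379 + 65*(-(-9)*(-1) - 9) = -15379 + 65*(-3*3 - 9) = -15379 + 65*(-9 - 9) = -15379 + 65*(-18) = -15379 - 1170 = -16549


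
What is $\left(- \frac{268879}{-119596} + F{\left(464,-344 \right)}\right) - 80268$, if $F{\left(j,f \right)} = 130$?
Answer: $- \frac{9583915369}{119596} \approx -80136.0$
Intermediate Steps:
$\left(- \frac{268879}{-119596} + F{\left(464,-344 \right)}\right) - 80268 = \left(- \frac{268879}{-119596} + 130\right) - 80268 = \left(\left(-268879\right) \left(- \frac{1}{119596}\right) + 130\right) - 80268 = \left(\frac{268879}{119596} + 130\right) - 80268 = \frac{15816359}{119596} - 80268 = - \frac{9583915369}{119596}$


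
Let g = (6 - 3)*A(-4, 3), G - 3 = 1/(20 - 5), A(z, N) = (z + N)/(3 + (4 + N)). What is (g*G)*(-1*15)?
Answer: 69/5 ≈ 13.800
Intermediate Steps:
A(z, N) = (N + z)/(7 + N)
G = 46/15 (G = 3 + 1/(20 - 5) = 3 + 1/15 = 46/15 ≈ 3.0667)
g = -3/10 (g = (6 - 3)*((3 - 4)/(7 + 3)) = 3*(-1/10) = 3*((⅒)*(-1)) = 3*(-⅒) = -3/10 ≈ -0.30000)
(g*G)*(-1*15) = (-3/10*46/15)*(-1*15) = -23/25*(-15) = 69/5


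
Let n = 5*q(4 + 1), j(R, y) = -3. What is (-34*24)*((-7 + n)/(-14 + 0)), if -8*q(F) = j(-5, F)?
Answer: -2091/7 ≈ -298.71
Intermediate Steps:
q(F) = 3/8 (q(F) = -1/8*(-3) = 3/8)
n = 15/8 (n = 5*(3/8) = 15/8 ≈ 1.8750)
(-34*24)*((-7 + n)/(-14 + 0)) = (-34*24)*((-7 + 15/8)/(-14 + 0)) = -(-4182)/(-14) = -(-4182)*(-1)/14 = -816*41/112 = -2091/7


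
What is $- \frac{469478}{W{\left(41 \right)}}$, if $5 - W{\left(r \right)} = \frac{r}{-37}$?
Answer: $- \frac{8685343}{113} \approx -76862.0$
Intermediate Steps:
$W{\left(r \right)} = 5 + \frac{r}{37}$ ($W{\left(r \right)} = 5 - \frac{r}{-37} = 5 - r \left(- \frac{1}{37}\right) = 5 - - \frac{r}{37} = 5 + \frac{r}{37}$)
$- \frac{469478}{W{\left(41 \right)}} = - \frac{469478}{5 + \frac{1}{37} \cdot 41} = - \frac{469478}{5 + \frac{41}{37}} = - \frac{469478}{\frac{226}{37}} = \left(-469478\right) \frac{37}{226} = - \frac{8685343}{113}$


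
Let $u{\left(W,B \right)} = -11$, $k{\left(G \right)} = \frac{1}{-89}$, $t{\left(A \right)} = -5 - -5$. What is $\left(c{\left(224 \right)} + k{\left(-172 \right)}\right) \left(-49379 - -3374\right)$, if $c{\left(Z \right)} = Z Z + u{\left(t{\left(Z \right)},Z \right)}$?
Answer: $- \frac{205397787420}{89} \approx -2.3078 \cdot 10^{9}$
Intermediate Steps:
$t{\left(A \right)} = 0$ ($t{\left(A \right)} = -5 + 5 = 0$)
$k{\left(G \right)} = - \frac{1}{89}$
$c{\left(Z \right)} = -11 + Z^{2}$ ($c{\left(Z \right)} = Z Z - 11 = Z^{2} - 11 = -11 + Z^{2}$)
$\left(c{\left(224 \right)} + k{\left(-172 \right)}\right) \left(-49379 - -3374\right) = \left(\left(-11 + 224^{2}\right) - \frac{1}{89}\right) \left(-49379 - -3374\right) = \left(\left(-11 + 50176\right) - \frac{1}{89}\right) \left(-49379 + \left(-1799 + 5173\right)\right) = \left(50165 - \frac{1}{89}\right) \left(-49379 + 3374\right) = \frac{4464684}{89} \left(-46005\right) = - \frac{205397787420}{89}$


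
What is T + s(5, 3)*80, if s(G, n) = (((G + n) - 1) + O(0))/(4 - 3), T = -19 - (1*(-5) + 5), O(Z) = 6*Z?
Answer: 541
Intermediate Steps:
T = -19 (T = -19 - (-5 + 5) = -19 - 1*0 = -19 + 0 = -19)
s(G, n) = -1 + G + n (s(G, n) = (((G + n) - 1) + 6*0)/(4 - 3) = ((-1 + G + n) + 0)/1 = (-1 + G + n)*1 = -1 + G + n)
T + s(5, 3)*80 = -19 + (-1 + 5 + 3)*80 = -19 + 7*80 = -19 + 560 = 541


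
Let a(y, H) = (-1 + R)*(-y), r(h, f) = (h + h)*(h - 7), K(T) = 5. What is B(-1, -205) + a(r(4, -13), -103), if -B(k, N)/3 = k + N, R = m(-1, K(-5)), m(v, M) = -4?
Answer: 498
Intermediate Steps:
R = -4
r(h, f) = 2*h*(-7 + h) (r(h, f) = (2*h)*(-7 + h) = 2*h*(-7 + h))
B(k, N) = -3*N - 3*k (B(k, N) = -3*(k + N) = -3*(N + k) = -3*N - 3*k)
a(y, H) = 5*y (a(y, H) = (-1 - 4)*(-y) = -(-5)*y = 5*y)
B(-1, -205) + a(r(4, -13), -103) = (-3*(-205) - 3*(-1)) + 5*(2*4*(-7 + 4)) = (615 + 3) + 5*(2*4*(-3)) = 618 + 5*(-24) = 618 - 120 = 498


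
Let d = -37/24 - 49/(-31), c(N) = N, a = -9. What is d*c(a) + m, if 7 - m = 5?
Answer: 409/248 ≈ 1.6492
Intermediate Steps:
m = 2 (m = 7 - 1*5 = 7 - 5 = 2)
d = 29/744 (d = -37*1/24 - 49*(-1/31) = -37/24 + 49/31 = 29/744 ≈ 0.038979)
d*c(a) + m = (29/744)*(-9) + 2 = -87/248 + 2 = 409/248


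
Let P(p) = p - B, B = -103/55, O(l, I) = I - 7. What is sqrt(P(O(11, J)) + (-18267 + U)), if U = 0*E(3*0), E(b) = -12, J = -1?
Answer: I*sqrt(55276210)/55 ≈ 135.18*I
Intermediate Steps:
O(l, I) = -7 + I
B = -103/55 (B = -103*1/55 = -103/55 ≈ -1.8727)
U = 0 (U = 0*(-12) = 0)
P(p) = 103/55 + p (P(p) = p - 1*(-103/55) = p + 103/55 = 103/55 + p)
sqrt(P(O(11, J)) + (-18267 + U)) = sqrt((103/55 + (-7 - 1)) + (-18267 + 0)) = sqrt((103/55 - 8) - 18267) = sqrt(-337/55 - 18267) = sqrt(-1005022/55) = I*sqrt(55276210)/55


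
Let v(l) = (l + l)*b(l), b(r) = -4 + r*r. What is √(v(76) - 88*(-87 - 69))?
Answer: 24*√1547 ≈ 943.97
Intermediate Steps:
b(r) = -4 + r²
v(l) = 2*l*(-4 + l²) (v(l) = (l + l)*(-4 + l²) = (2*l)*(-4 + l²) = 2*l*(-4 + l²))
√(v(76) - 88*(-87 - 69)) = √(2*76*(-4 + 76²) - 88*(-87 - 69)) = √(2*76*(-4 + 5776) - 88*(-156)) = √(2*76*5772 + 13728) = √(877344 + 13728) = √891072 = 24*√1547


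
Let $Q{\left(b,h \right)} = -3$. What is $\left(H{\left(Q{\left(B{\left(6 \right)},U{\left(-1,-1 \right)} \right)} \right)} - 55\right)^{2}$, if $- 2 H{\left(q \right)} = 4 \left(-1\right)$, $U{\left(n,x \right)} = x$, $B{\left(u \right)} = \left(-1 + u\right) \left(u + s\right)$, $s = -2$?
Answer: $2809$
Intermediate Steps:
$B{\left(u \right)} = \left(-1 + u\right) \left(-2 + u\right)$ ($B{\left(u \right)} = \left(-1 + u\right) \left(u - 2\right) = \left(-1 + u\right) \left(-2 + u\right)$)
$H{\left(q \right)} = 2$ ($H{\left(q \right)} = - \frac{4 \left(-1\right)}{2} = \left(- \frac{1}{2}\right) \left(-4\right) = 2$)
$\left(H{\left(Q{\left(B{\left(6 \right)},U{\left(-1,-1 \right)} \right)} \right)} - 55\right)^{2} = \left(2 - 55\right)^{2} = \left(-53\right)^{2} = 2809$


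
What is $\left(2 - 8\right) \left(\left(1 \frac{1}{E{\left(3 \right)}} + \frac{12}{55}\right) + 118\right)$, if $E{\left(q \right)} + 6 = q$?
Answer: $- \frac{38902}{55} \approx -707.31$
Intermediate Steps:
$E{\left(q \right)} = -6 + q$
$\left(2 - 8\right) \left(\left(1 \frac{1}{E{\left(3 \right)}} + \frac{12}{55}\right) + 118\right) = \left(2 - 8\right) \left(\left(1 \frac{1}{-6 + 3} + \frac{12}{55}\right) + 118\right) = \left(2 - 8\right) \left(\left(1 \frac{1}{-3} + 12 \cdot \frac{1}{55}\right) + 118\right) = - 6 \left(\left(1 \left(- \frac{1}{3}\right) + \frac{12}{55}\right) + 118\right) = - 6 \left(\left(- \frac{1}{3} + \frac{12}{55}\right) + 118\right) = - 6 \left(- \frac{19}{165} + 118\right) = \left(-6\right) \frac{19451}{165} = - \frac{38902}{55}$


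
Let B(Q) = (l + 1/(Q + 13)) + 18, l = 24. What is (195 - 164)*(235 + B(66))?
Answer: 678404/79 ≈ 8587.4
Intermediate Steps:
B(Q) = 42 + 1/(13 + Q) (B(Q) = (24 + 1/(Q + 13)) + 18 = (24 + 1/(13 + Q)) + 18 = 42 + 1/(13 + Q))
(195 - 164)*(235 + B(66)) = (195 - 164)*(235 + (547 + 42*66)/(13 + 66)) = 31*(235 + (547 + 2772)/79) = 31*(235 + (1/79)*3319) = 31*(235 + 3319/79) = 31*(21884/79) = 678404/79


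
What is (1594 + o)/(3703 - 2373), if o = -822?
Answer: 386/665 ≈ 0.58045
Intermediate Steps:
(1594 + o)/(3703 - 2373) = (1594 - 822)/(3703 - 2373) = 772/1330 = 772*(1/1330) = 386/665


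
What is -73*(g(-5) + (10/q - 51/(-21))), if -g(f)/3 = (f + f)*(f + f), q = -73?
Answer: 152129/7 ≈ 21733.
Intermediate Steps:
g(f) = -12*f**2 (g(f) = -3*(f + f)*(f + f) = -3*2*f*2*f = -12*f**2)
-73*(g(-5) + (10/q - 51/(-21))) = -73*(-12*(-5)**2 + (10/(-73) - 51/(-21))) = -73*(-12*25 + (10*(-1/73) - 51*(-1/21))) = -73*(-300 + (-10/73 + 17/7)) = -73*(-300 + 1171/511) = -73*(-152129/511) = 152129/7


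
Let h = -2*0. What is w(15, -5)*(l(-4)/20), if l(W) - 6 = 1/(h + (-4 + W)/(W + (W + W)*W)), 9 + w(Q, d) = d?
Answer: -7/4 ≈ -1.7500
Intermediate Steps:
w(Q, d) = -9 + d
h = 0
l(W) = 6 + (W + 2*W**2)/(-4 + W) (l(W) = 6 + 1/(0 + (-4 + W)/(W + (W + W)*W)) = 6 + 1/(0 + (-4 + W)/(W + (2*W)*W)) = 6 + 1/(0 + (-4 + W)/(W + 2*W**2)) = 6 + 1/((-4 + W)/(W + 2*W**2)) = 6 + (W + 2*W**2)/(-4 + W))
w(15, -5)*(l(-4)/20) = (-9 - 5)*(((-24 + 2*(-4)**2 + 7*(-4))/(-4 - 4))/20) = -14*(-24 + 2*16 - 28)/(-8)/20 = -14*(-(-24 + 32 - 28)/8)/20 = -14*(-1/8*(-20))/20 = -35/20 = -14*1/8 = -7/4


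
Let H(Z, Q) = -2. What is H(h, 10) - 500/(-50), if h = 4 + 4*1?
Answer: 8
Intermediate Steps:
h = 8 (h = 4 + 4 = 8)
H(h, 10) - 500/(-50) = -2 - 500/(-50) = -2 - 500*(-1)/50 = -2 - 10*(-1) = -2 + 10 = 8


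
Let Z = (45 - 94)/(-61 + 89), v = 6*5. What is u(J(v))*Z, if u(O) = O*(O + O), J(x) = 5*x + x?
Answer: -113400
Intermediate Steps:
v = 30
J(x) = 6*x
u(O) = 2*O² (u(O) = O*(2*O) = 2*O²)
Z = -7/4 (Z = -49/28 = -49*1/28 = -7/4 ≈ -1.7500)
u(J(v))*Z = (2*(6*30)²)*(-7/4) = (2*180²)*(-7/4) = (2*32400)*(-7/4) = 64800*(-7/4) = -113400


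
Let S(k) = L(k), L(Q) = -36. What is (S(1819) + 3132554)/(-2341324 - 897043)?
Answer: -3132518/3238367 ≈ -0.96731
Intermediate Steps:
S(k) = -36
(S(1819) + 3132554)/(-2341324 - 897043) = (-36 + 3132554)/(-2341324 - 897043) = 3132518/(-3238367) = 3132518*(-1/3238367) = -3132518/3238367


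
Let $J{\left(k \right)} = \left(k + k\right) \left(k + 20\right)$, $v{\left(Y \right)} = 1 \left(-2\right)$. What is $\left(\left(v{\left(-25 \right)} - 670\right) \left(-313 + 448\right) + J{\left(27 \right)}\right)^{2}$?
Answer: $7776065124$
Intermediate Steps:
$v{\left(Y \right)} = -2$
$J{\left(k \right)} = 2 k \left(20 + k\right)$
$\left(\left(v{\left(-25 \right)} - 670\right) \left(-313 + 448\right) + J{\left(27 \right)}\right)^{2} = \left(\left(-2 - 670\right) \left(-313 + 448\right) + 2 \cdot 27 \left(20 + 27\right)\right)^{2} = \left(\left(-672\right) 135 + 2 \cdot 27 \cdot 47\right)^{2} = \left(-90720 + 2538\right)^{2} = \left(-88182\right)^{2} = 7776065124$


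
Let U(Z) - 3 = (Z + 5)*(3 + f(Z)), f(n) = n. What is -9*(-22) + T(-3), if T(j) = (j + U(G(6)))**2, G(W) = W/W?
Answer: 774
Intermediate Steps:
G(W) = 1
U(Z) = 3 + (3 + Z)*(5 + Z) (U(Z) = 3 + (Z + 5)*(3 + Z) = 3 + (5 + Z)*(3 + Z) = 3 + (3 + Z)*(5 + Z))
T(j) = (27 + j)**2 (T(j) = (j + (18 + 1**2 + 8*1))**2 = (j + (18 + 1 + 8))**2 = (j + 27)**2 = (27 + j)**2)
-9*(-22) + T(-3) = -9*(-22) + (27 - 3)**2 = 198 + 24**2 = 198 + 576 = 774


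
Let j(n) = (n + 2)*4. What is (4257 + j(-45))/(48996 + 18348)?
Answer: 4085/67344 ≈ 0.060659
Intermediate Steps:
j(n) = 8 + 4*n (j(n) = (2 + n)*4 = 8 + 4*n)
(4257 + j(-45))/(48996 + 18348) = (4257 + (8 + 4*(-45)))/(48996 + 18348) = (4257 + (8 - 180))/67344 = (4257 - 172)*(1/67344) = 4085*(1/67344) = 4085/67344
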